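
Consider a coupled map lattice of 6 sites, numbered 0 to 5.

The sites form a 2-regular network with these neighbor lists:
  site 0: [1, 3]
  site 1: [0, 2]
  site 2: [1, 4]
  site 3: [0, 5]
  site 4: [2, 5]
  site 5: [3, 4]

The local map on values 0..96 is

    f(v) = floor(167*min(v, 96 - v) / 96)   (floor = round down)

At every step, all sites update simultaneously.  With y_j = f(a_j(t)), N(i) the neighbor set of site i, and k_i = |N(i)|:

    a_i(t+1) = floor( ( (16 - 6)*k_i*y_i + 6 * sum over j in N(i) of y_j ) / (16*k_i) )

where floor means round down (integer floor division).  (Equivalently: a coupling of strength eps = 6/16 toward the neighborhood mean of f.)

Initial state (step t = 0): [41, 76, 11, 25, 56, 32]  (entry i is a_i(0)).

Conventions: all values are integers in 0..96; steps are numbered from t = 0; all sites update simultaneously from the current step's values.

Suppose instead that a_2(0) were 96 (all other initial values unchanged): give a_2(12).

Simulating step by step:
t=0: [41, 76, 96, 25, 56, 32]
t=1: [58, 34, 19, 50, 53, 55]
t=2: [67, 55, 45, 75, 65, 73]
t=3: [51, 68, 72, 39, 55, 41]
t=4: [70, 52, 47, 69, 65, 70]
t=5: [51, 71, 74, 45, 56, 46]
t=6: [71, 48, 44, 78, 65, 77]
t=7: [48, 74, 73, 33, 53, 36]
t=8: [69, 46, 46, 62, 65, 63]
t=9: [54, 73, 74, 56, 58, 56]
t=10: [66, 45, 43, 69, 61, 68]
t=11: [55, 72, 72, 47, 60, 49]
t=12: [67, 46, 44, 79, 61, 77]

Answer: a_2(12) = 44
Key observation: This trace re-runs the system from the modified initial state.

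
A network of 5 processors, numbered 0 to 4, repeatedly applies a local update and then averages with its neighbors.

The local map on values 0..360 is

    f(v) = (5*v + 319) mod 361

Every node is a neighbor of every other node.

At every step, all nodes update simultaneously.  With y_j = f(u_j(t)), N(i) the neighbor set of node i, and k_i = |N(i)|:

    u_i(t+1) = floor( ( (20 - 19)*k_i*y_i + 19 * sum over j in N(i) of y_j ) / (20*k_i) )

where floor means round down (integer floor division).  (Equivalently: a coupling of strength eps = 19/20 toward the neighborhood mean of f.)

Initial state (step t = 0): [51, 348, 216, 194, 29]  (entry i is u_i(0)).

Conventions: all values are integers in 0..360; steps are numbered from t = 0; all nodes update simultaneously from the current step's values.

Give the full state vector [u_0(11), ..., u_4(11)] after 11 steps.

Simulating step by step:
t=0: [51, 348, 216, 194, 29]
t=1: [219, 211, 200, 220, 240]
t=2: [239, 246, 257, 238, 287]
t=3: [155, 148, 138, 156, 110]
t=4: [187, 126, 135, 186, 161]
t=5: [176, 165, 157, 177, 200]
t=6: [110, 120, 127, 109, 87]
t=7: [150, 141, 134, 151, 172]
t=8: [258, 267, 273, 257, 305]
t=9: [162, 153, 148, 163, 186]
t=10: [134, 142, 79, 133, 111]
t=11: [268, 260, 252, 269, 289]

Answer: [268, 260, 252, 269, 289]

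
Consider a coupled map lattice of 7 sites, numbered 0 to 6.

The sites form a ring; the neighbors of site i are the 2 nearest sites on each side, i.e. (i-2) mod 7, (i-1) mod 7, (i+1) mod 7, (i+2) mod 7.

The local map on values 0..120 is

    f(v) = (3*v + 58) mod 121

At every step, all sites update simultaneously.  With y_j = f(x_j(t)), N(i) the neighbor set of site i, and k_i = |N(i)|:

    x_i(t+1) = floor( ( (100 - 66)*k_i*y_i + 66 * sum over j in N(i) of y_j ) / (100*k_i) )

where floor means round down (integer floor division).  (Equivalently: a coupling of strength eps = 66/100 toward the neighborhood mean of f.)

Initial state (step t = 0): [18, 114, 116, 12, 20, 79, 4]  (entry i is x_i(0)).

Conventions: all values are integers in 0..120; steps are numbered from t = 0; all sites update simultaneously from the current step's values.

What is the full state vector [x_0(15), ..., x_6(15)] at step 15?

Simulating step by step:
t=0: [18, 114, 116, 12, 20, 79, 4]
t=1: [71, 65, 74, 73, 83, 83, 76]
t=2: [35, 27, 36, 41, 52, 50, 43]
t=3: [49, 41, 50, 60, 74, 72, 62]
t=4: [58, 68, 78, 75, 52, 50, 35]
t=5: [70, 47, 60, 55, 67, 76, 65]
t=6: [50, 68, 76, 76, 50, 40, 30]
t=7: [54, 40, 54, 49, 57, 59, 50]
t=8: [92, 80, 91, 90, 100, 101, 91]
t=9: [89, 77, 88, 91, 102, 103, 93]
t=10: [65, 73, 63, 52, 44, 45, 54]
t=11: [38, 46, 36, 61, 67, 69, 64]
t=12: [42, 62, 58, 67, 38, 40, 30]
t=13: [53, 36, 59, 42, 52, 45, 37]
t=14: [78, 68, 87, 74, 80, 73, 66]
t=15: [41, 36, 53, 43, 46, 37, 31]

Answer: [41, 36, 53, 43, 46, 37, 31]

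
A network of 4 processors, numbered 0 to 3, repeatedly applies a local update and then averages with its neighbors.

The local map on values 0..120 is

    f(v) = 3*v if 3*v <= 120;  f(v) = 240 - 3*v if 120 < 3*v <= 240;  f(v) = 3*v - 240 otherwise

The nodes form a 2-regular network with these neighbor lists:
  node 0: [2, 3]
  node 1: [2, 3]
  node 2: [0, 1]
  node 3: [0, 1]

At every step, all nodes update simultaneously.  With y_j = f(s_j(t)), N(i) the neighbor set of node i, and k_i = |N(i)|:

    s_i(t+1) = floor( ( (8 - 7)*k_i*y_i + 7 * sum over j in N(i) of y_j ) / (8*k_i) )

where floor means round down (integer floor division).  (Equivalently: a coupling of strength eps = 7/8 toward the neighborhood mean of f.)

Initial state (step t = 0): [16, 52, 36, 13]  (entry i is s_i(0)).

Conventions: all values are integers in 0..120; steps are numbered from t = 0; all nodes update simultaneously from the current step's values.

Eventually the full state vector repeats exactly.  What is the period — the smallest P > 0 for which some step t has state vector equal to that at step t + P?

Simulating step by step:
t=0: [16, 52, 36, 13]
t=1: [70, 74, 71, 62]
t=2: [39, 37, 24, 27]
t=3: [81, 80, 108, 109]
t=4: [75, 74, 11, 12]
t=5: [32, 32, 18, 18]
t=6: [59, 59, 90, 90]
t=7: [34, 34, 58, 58]
t=8: [70, 70, 97, 97]
t=9: [48, 48, 32, 32]
t=10: [96, 96, 96, 96]
t=11: [48, 48, 48, 48]
t=12: [96, 96, 96, 96]

Answer: 2
Key observation: The state at step 10, [96, 96, 96, 96], reappears at step 12 — and no state repeats earlier — so the cycle the system enters has period 2.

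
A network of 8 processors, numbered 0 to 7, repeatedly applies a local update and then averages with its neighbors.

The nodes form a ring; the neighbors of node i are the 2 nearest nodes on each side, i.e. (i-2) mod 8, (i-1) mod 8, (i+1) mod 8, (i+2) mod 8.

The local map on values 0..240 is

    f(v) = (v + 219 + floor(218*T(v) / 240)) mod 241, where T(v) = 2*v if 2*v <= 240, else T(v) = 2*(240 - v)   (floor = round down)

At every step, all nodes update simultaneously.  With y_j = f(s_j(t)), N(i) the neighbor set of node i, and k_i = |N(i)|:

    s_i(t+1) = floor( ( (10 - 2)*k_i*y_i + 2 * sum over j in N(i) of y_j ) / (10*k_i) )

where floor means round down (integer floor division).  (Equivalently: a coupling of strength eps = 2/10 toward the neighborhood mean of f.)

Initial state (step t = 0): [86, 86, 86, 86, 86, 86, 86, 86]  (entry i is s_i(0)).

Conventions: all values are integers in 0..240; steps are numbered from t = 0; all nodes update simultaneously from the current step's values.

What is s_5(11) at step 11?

Answer: s_5(11) = 226

Derivation:
t=0: [86, 86, 86, 86, 86, 86, 86, 86]
t=1: [220, 220, 220, 220, 220, 220, 220, 220]
t=2: [234, 234, 234, 234, 234, 234, 234, 234]
t=3: [222, 222, 222, 222, 222, 222, 222, 222]
t=4: [232, 232, 232, 232, 232, 232, 232, 232]
t=5: [224, 224, 224, 224, 224, 224, 224, 224]
t=6: [231, 231, 231, 231, 231, 231, 231, 231]
t=7: [225, 225, 225, 225, 225, 225, 225, 225]
t=8: [230, 230, 230, 230, 230, 230, 230, 230]
t=9: [226, 226, 226, 226, 226, 226, 226, 226]
t=10: [229, 229, 229, 229, 229, 229, 229, 229]
t=11: [226, 226, 226, 226, 226, 226, 226, 226]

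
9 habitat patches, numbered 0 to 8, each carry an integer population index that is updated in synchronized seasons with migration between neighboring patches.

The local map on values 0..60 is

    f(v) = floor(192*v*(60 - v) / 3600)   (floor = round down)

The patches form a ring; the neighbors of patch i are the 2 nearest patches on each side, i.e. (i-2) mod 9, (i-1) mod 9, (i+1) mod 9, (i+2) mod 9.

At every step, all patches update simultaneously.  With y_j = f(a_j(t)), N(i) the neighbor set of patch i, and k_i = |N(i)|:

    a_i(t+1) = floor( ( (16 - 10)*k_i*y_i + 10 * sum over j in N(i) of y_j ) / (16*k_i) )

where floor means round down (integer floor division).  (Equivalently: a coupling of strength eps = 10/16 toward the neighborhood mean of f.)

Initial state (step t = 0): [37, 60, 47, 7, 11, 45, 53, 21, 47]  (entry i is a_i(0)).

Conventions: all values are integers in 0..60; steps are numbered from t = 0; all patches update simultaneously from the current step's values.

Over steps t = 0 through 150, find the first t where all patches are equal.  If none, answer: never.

Answer: 6
Key observation: Synchronization is absorbing here: once all patches are equal they stay equal, and step 6 is the first all-equal step.

Derivation:
t=0: [37, 60, 47, 7, 11, 45, 53, 21, 47]  (not all equal)
t=1: [33, 20, 26, 22, 27, 30, 28, 36, 28]  (not all equal)
t=2: [46, 44, 45, 45, 46, 46, 47, 46, 46]  (not all equal)
t=3: [34, 35, 35, 35, 34, 34, 33, 33, 34]  (not all equal)
t=4: [46, 46, 46, 46, 46, 46, 47, 47, 46]  (not all equal)
t=5: [33, 34, 34, 34, 33, 33, 32, 32, 33]  (not all equal)
t=6: [47, 47, 47, 47, 47, 47, 47, 47, 47]  (all equal)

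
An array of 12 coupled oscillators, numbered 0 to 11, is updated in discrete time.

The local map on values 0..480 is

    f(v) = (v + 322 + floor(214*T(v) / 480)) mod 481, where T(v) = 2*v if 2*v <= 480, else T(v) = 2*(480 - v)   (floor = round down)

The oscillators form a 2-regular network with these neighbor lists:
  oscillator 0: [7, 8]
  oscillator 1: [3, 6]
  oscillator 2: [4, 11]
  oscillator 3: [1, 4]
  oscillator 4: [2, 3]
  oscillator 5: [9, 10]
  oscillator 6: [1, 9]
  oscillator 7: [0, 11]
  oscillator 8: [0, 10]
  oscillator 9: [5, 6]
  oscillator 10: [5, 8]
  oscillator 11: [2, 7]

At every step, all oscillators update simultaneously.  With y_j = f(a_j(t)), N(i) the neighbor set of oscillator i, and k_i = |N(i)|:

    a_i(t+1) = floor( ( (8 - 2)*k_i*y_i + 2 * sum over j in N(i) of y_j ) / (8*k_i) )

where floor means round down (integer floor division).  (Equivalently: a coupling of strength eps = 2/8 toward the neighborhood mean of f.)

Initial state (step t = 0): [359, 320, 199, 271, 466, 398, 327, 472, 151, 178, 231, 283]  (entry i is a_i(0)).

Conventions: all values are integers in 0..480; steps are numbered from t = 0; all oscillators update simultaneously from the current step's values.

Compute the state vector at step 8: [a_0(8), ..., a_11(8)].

Answer: [301, 301, 301, 301, 301, 301, 301, 301, 301, 301, 301, 301]

Derivation:
t=0: [359, 320, 199, 271, 466, 398, 327, 472, 151, 178, 231, 283]
t=1: [286, 302, 240, 301, 303, 290, 288, 315, 167, 209, 262, 291]
t=2: [281, 300, 296, 301, 300, 291, 292, 302, 191, 252, 279, 299]
t=3: [287, 300, 301, 301, 301, 299, 299, 300, 226, 297, 287, 301]
t=4: [296, 301, 301, 301, 301, 300, 301, 300, 276, 301, 296, 301]
t=5: [300, 301, 301, 301, 301, 301, 301, 301, 298, 301, 300, 301]
t=6: [301, 301, 301, 301, 301, 301, 301, 301, 301, 301, 301, 301]
t=7: [301, 301, 301, 301, 301, 301, 301, 301, 301, 301, 301, 301]
t=8: [301, 301, 301, 301, 301, 301, 301, 301, 301, 301, 301, 301]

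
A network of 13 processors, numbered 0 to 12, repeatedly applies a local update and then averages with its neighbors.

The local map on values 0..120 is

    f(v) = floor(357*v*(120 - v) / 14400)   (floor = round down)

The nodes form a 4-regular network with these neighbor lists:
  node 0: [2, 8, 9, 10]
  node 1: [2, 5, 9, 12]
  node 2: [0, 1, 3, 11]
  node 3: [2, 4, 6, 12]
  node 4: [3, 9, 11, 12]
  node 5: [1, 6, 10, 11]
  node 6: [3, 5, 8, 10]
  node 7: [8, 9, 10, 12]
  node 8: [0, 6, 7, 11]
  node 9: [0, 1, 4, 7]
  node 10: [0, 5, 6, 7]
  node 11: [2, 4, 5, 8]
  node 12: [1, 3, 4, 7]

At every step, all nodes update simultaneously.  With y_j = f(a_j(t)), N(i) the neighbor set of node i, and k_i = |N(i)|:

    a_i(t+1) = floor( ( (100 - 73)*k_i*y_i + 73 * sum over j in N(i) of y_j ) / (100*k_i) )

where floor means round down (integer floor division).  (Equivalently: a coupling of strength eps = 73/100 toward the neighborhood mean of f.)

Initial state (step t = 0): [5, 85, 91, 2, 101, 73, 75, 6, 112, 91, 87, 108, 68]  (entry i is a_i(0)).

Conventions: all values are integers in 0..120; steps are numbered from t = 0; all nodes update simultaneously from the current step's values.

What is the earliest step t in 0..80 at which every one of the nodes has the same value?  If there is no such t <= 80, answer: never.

Simulating step by step:
t=0: [5, 85, 91, 2, 101, 73, 75, 6, 112, 91, 87, 108, 68]  (not all equal)
t=1: [44, 74, 40, 52, 47, 70, 55, 49, 32, 44, 55, 48, 49]  (not all equal)
t=2: [80, 83, 83, 85, 85, 86, 83, 82, 80, 83, 86, 81, 85]  (not all equal)
t=3: [76, 74, 76, 74, 74, 74, 74, 75, 77, 76, 74, 75, 74]  (not all equal)
t=4: [82, 83, 82, 83, 83, 83, 83, 83, 82, 82, 83, 83, 83]  (not all equal)
t=5: [76, 76, 76, 76, 76, 76, 76, 76, 76, 76, 76, 76, 76]  (all equal)

Answer: 5
Key observation: Synchronization is absorbing here: once all nodes are equal they stay equal, and step 5 is the first all-equal step.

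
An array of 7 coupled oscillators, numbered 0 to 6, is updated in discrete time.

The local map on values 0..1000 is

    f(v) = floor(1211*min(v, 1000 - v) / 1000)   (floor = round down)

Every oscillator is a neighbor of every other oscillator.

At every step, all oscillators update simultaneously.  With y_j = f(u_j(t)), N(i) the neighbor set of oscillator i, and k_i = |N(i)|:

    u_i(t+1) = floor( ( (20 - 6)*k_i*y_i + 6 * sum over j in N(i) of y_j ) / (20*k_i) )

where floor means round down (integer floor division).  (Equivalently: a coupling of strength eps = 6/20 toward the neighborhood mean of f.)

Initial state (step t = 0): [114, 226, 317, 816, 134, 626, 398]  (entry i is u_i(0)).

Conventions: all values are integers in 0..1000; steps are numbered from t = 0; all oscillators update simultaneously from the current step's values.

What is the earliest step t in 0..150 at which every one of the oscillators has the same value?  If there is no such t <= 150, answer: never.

Answer: never
Key observation: The state at step 16 reappears at step 24 — the system is in a cycle of period 8 from step 16 on.  No step 0..24 is synchronized, and the cycle repeats forever, so no step up to 150 (or ever) has all oscillators equal.

Derivation:
t=0: [114, 226, 317, 816, 134, 626, 398]  (not all equal)
t=1: [195, 283, 354, 249, 210, 399, 418]  (not all equal)
t=2: [280, 349, 405, 323, 292, 441, 456]  (not all equal)
t=3: [374, 428, 472, 408, 383, 501, 512]  (not all equal)
t=4: [478, 521, 555, 505, 485, 577, 568]  (not all equal)
t=5: [571, 572, 545, 585, 577, 528, 535]  (not all equal)
t=6: [524, 523, 544, 513, 519, 557, 552]  (not all equal)
t=7: [572, 572, 556, 580, 576, 546, 550]  (not all equal)
t=8: [521, 521, 533, 514, 517, 541, 537]  (not all equal)
t=9: [577, 577, 567, 582, 580, 561, 564]  (not all equal)
t=10: [513, 513, 521, 509, 511, 526, 523]  (not all equal)
t=11: [587, 587, 581, 590, 589, 577, 579]  (not all equal)
t=12: [501, 501, 505, 498, 499, 508, 506]  (not all equal)
t=13: [602, 602, 599, 602, 602, 597, 599]  (not all equal)
t=14: [481, 481, 484, 481, 481, 486, 484]  (not all equal)
t=15: [582, 582, 585, 582, 582, 586, 585]  (not all equal)
t=16: [505, 505, 502, 505, 505, 502, 502]  (not all equal)
t=17: [599, 599, 602, 599, 599, 602, 602]  (not all equal)
t=18: [484, 484, 481, 484, 484, 481, 481]  (not all equal)
t=19: [585, 585, 582, 585, 585, 582, 582]  (not all equal)
t=20: [502, 502, 505, 502, 502, 505, 505]  (not all equal)
t=21: [602, 602, 599, 602, 602, 599, 599]  (not all equal)
t=22: [481, 481, 484, 481, 481, 484, 484]  (not all equal)
t=23: [582, 582, 585, 582, 582, 585, 585]  (not all equal)
t=24: [505, 505, 502, 505, 505, 502, 502]  (not all equal)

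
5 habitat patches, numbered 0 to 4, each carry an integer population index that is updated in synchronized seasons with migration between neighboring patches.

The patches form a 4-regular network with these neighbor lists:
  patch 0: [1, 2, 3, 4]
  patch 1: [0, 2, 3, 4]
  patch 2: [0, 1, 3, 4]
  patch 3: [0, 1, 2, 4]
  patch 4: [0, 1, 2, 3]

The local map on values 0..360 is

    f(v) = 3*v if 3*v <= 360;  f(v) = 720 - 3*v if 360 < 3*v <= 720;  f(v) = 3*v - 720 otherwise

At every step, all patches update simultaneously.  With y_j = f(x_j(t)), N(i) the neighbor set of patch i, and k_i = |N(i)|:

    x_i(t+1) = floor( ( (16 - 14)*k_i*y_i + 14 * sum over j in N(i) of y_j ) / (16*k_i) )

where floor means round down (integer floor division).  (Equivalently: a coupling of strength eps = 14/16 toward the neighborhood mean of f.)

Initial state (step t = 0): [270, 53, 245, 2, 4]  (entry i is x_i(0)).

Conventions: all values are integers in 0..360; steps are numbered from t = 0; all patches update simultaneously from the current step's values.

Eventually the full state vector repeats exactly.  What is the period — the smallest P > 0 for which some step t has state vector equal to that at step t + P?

Answer: 4
Key observation: The state at step 6, [135, 135, 135, 135, 135], reappears at step 10 — and no state repeats earlier — so the cycle the system enters has period 4.

Derivation:
t=0: [270, 53, 245, 2, 4]
t=1: [53, 46, 60, 61, 60]
t=2: [168, 170, 166, 166, 166]
t=3: [218, 219, 218, 218, 218]
t=4: [65, 65, 65, 65, 65]
t=5: [195, 195, 195, 195, 195]
t=6: [135, 135, 135, 135, 135]
t=7: [315, 315, 315, 315, 315]
t=8: [225, 225, 225, 225, 225]
t=9: [45, 45, 45, 45, 45]
t=10: [135, 135, 135, 135, 135]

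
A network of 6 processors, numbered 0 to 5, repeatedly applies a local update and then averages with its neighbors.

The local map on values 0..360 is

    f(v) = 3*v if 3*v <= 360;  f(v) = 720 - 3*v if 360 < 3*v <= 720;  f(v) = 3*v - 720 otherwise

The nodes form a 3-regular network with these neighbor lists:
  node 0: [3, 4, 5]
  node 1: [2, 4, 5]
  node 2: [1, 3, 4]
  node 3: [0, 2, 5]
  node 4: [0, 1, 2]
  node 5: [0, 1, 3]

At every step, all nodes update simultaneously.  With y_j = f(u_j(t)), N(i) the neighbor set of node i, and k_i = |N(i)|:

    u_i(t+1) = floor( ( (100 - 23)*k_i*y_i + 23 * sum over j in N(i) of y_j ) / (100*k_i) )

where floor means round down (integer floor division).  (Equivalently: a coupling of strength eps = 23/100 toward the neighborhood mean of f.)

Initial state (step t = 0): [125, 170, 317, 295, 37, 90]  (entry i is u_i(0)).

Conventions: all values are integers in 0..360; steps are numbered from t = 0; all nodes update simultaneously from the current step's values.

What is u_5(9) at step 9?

Simulating step by step:
t=0: [125, 170, 317, 295, 37, 90]
t=1: [307, 208, 215, 191, 145, 263]
t=2: [193, 106, 98, 139, 247, 87]
t=3: [153, 289, 275, 286, 73, 259]
t=4: [232, 142, 119, 138, 207, 85]
t=5: [69, 280, 328, 284, 127, 244]
t=6: [196, 139, 248, 138, 306, 44]
t=7: [150, 260, 80, 257, 187, 158]
t=8: [242, 95, 205, 97, 166, 218]
t=9: [49, 249, 142, 237, 201, 95]

Answer: u_5(9) = 95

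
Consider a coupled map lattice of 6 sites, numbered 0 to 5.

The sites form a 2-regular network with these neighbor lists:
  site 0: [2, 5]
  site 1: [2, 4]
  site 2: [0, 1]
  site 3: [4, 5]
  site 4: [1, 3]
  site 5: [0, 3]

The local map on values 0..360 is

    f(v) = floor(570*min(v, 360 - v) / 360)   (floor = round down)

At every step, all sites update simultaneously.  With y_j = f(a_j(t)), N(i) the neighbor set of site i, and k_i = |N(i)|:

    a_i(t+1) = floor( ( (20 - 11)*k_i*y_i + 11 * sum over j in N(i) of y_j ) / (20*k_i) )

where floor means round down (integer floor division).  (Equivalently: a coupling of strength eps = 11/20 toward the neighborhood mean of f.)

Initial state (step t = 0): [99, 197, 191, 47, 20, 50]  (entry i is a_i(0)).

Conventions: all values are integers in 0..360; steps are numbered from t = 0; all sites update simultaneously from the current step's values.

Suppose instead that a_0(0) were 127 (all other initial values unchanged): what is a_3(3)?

Answer: a_3(3) = 250
Key observation: This trace re-runs the system from the modified initial state.

Derivation:
t=0: [127, 197, 191, 47, 20, 50]
t=1: [185, 198, 246, 63, 105, 111]
t=2: [222, 210, 227, 138, 172, 182]
t=3: [233, 239, 219, 250, 247, 246]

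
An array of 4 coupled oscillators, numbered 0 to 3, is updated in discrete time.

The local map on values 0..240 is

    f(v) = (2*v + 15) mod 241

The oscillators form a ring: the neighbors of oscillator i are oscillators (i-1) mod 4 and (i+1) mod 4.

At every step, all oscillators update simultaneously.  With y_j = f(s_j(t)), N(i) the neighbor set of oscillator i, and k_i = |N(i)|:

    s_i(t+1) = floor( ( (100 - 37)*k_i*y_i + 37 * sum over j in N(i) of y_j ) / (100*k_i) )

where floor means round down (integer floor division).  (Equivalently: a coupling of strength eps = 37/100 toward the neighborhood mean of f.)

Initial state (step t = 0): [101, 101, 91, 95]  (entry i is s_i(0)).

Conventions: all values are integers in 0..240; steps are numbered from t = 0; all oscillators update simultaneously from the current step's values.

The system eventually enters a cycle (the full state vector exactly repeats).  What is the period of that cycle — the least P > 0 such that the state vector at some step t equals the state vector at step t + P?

Simulating step by step:
t=0: [101, 101, 91, 95]
t=1: [214, 213, 202, 205]
t=2: [198, 196, 183, 186]
t=3: [164, 161, 145, 149]
t=4: [95, 91, 71, 76]
t=5: [196, 191, 166, 172]
t=6: [155, 148, 117, 124]
t=7: [69, 61, 22, 30]
t=8: [135, 125, 76, 86]
t=9: [66, 54, 144, 156]
t=10: [131, 116, 77, 92]
t=11: [60, 41, 144, 163]
t=12: [121, 97, 75, 99]
t=13: [88, 165, 182, 167]
t=14: [159, 126, 126, 128]
t=15: [68, 38, 26, 40]
t=16: [129, 97, 76, 100]
t=17: [98, 168, 183, 172]
t=18: [175, 134, 130, 139]
t=19: [95, 55, 38, 61]
t=20: [177, 133, 105, 141]
t=21: [98, 90, 159, 100]
t=22: [208, 178, 133, 191]
t=23: [172, 124, 78, 140]
t=24: [88, 67, 121, 87]
t=25: [182, 132, 72, 157]
t=26: [110, 78, 123, 110]
t=27: [223, 154, 87, 195]
t=28: [184, 127, 164, 178]
t=29: [118, 62, 93, 127]
t=30: [37, 126, 157, 56]
t=31: [84, 49, 83, 112]
t=32: [180, 138, 179, 217]
t=33: [132, 80, 130, 180]
t=34: [81, 123, 78, 97]
t=35: [153, 76, 150, 196]
t=36: [112, 133, 108, 133]
t=37: [165, 112, 160, 112]
t=38: [153, 187, 147, 187]
t=39: [105, 120, 97, 120]
t=40: [146, 89, 136, 89]
t=41: [112, 142, 100, 142]
t=42: [172, 120, 156, 120]
t=43: [79, 46, 59, 46]
t=44: [148, 124, 123, 124]
t=45: [52, 30, 20, 30]
t=46: [102, 79, 62, 79]
t=47: [201, 175, 151, 175]
t=48: [156, 124, 93, 124]
t=49: [62, 66, 134, 66]
t=50: [141, 126, 80, 126]
t=51: [44, 59, 119, 59]
t=52: [114, 105, 56, 105]
t=53: [84, 165, 163, 165]
t=54: [153, 117, 101, 117]
t=55: [53, 59, 139, 59]
t=56: [125, 115, 81, 115]
t=57: [16, 39, 112, 39]
t=58: [64, 111, 184, 111]
t=59: [177, 202, 177, 202]
t=60: [146, 159, 146, 159]
t=61: [75, 82, 75, 82]
t=62: [170, 173, 170, 173]
t=63: [116, 117, 116, 117]
t=64: [6, 7, 6, 7]
t=65: [27, 28, 27, 28]
t=66: [69, 70, 69, 70]
t=67: [153, 154, 153, 154]
t=68: [80, 81, 80, 81]
t=69: [175, 176, 175, 176]
t=70: [124, 125, 124, 125]
t=71: [22, 23, 22, 23]
t=72: [59, 60, 59, 60]
t=73: [133, 134, 133, 134]
t=74: [40, 41, 40, 41]
t=75: [95, 96, 95, 96]
t=76: [205, 206, 205, 206]
t=77: [184, 185, 184, 185]
t=78: [142, 143, 142, 143]
t=79: [58, 59, 58, 59]
t=80: [131, 132, 131, 132]
t=81: [36, 37, 36, 37]
t=82: [87, 88, 87, 88]
t=83: [189, 190, 189, 190]
t=84: [152, 153, 152, 153]
t=85: [78, 79, 78, 79]
t=86: [171, 172, 171, 172]
t=87: [116, 117, 116, 117]

Answer: 24
Key observation: The state at step 63, [116, 117, 116, 117], reappears at step 87 — and no state repeats earlier — so the cycle the system enters has period 24.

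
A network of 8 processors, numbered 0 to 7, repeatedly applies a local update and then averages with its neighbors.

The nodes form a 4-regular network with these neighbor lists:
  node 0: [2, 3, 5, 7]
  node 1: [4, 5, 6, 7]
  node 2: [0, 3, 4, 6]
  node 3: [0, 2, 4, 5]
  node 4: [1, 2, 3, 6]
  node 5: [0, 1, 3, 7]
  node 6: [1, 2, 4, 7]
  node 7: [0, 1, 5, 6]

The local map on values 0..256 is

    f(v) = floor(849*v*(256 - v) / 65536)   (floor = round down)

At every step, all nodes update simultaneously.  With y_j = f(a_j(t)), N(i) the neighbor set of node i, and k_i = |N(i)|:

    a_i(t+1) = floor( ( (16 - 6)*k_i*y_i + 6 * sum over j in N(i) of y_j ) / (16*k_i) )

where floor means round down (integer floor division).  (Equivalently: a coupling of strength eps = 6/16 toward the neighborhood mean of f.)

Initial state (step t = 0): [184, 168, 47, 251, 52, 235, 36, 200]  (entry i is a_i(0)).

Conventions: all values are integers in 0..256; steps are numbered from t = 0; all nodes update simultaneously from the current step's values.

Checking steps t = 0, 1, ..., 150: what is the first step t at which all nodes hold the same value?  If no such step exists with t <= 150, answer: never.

Simulating step by step:
t=0: [184, 168, 47, 251, 52, 235, 36, 200]  (not all equal)
t=1: [139, 161, 119, 56, 126, 88, 120, 140]  (not all equal)
t=2: [202, 201, 204, 167, 204, 190, 209, 207]  (not all equal)
t=3: [146, 141, 141, 174, 141, 158, 130, 135]  (not all equal)
t=4: [205, 209, 207, 192, 207, 201, 211, 209]  (not all equal)
t=5: [136, 128, 133, 150, 132, 140, 125, 128]  (not all equal)
t=6: [210, 211, 210, 207, 211, 210, 211, 211]  (not all equal)
t=7: [125, 123, 125, 128, 123, 125, 123, 123]  (not all equal)
t=8: [211, 211, 211, 211, 211, 211, 211, 211]  (all equal)

Answer: 8
Key observation: Synchronization is absorbing here: once all nodes are equal they stay equal, and step 8 is the first all-equal step.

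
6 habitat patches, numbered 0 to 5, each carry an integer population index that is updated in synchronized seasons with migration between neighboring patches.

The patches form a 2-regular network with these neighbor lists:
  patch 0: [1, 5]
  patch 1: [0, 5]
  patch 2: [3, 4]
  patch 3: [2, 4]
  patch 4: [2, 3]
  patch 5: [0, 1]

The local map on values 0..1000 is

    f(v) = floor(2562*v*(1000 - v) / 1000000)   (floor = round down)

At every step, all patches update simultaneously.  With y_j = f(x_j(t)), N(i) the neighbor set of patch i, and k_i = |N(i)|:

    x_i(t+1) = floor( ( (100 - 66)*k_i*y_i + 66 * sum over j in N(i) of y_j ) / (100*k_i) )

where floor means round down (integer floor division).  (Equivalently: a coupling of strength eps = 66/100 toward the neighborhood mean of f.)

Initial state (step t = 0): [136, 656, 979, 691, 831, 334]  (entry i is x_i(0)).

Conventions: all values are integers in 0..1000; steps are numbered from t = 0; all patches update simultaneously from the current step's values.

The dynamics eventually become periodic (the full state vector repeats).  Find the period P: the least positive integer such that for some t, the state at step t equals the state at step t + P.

Answer: 2
Key observation: The state at step 9, [609, 609, 610, 610, 610, 609], reappears at step 11 — and no state repeats earlier — so the cycle the system enters has period 2.

Derivation:
t=0: [136, 656, 979, 691, 831, 334]
t=1: [480, 483, 316, 321, 319, 483]
t=2: [639, 639, 555, 555, 555, 639]
t=3: [590, 590, 632, 632, 632, 590]
t=4: [619, 619, 595, 595, 595, 619]
t=5: [604, 604, 617, 617, 617, 604]
t=6: [612, 612, 605, 605, 605, 612]
t=7: [608, 608, 612, 612, 612, 608]
t=8: [610, 610, 608, 608, 608, 610]
t=9: [609, 609, 610, 610, 610, 609]
t=10: [610, 610, 609, 609, 609, 610]
t=11: [609, 609, 610, 610, 610, 609]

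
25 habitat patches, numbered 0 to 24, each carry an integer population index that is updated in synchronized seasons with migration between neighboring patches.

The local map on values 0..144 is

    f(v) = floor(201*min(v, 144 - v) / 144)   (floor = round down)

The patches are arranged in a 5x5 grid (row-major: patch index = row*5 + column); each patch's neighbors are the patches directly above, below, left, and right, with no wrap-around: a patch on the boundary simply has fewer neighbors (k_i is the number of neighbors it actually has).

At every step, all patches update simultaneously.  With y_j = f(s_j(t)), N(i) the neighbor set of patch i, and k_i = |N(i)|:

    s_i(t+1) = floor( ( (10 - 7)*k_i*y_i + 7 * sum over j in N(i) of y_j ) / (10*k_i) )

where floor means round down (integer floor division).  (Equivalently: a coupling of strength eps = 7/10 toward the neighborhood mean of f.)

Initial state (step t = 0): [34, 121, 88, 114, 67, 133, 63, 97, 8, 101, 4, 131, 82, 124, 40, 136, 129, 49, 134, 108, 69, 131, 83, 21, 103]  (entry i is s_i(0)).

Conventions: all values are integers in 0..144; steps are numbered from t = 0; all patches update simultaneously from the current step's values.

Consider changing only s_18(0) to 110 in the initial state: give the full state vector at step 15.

Answer: [94, 91, 90, 91, 92, 95, 93, 90, 90, 91, 94, 95, 91, 89, 89, 90, 94, 92, 89, 89, 90, 93, 92, 90, 89]
Key observation: This trace re-runs the system from the modified initial state.

Derivation:
t=0: [34, 121, 88, 114, 67, 133, 63, 97, 8, 101, 4, 131, 82, 124, 40, 136, 129, 49, 110, 108, 69, 131, 83, 21, 103]
t=1: [30, 59, 55, 54, 63, 36, 48, 65, 37, 55, 11, 40, 56, 42, 48, 31, 26, 62, 44, 52, 38, 52, 52, 52, 44]
t=2: [58, 67, 80, 72, 78, 43, 68, 74, 67, 70, 39, 50, 73, 62, 68, 37, 55, 69, 68, 65, 56, 59, 75, 66, 68]
t=3: [77, 89, 94, 93, 96, 71, 84, 94, 94, 94, 58, 77, 90, 92, 91, 63, 74, 92, 91, 92, 69, 82, 91, 93, 91]
t=4: [89, 79, 71, 69, 69, 89, 83, 72, 69, 69, 89, 86, 76, 72, 71, 89, 88, 77, 72, 72, 89, 87, 75, 72, 71]
t=5: [80, 87, 96, 96, 96, 78, 86, 95, 97, 96, 76, 82, 93, 98, 98, 76, 80, 92, 98, 99, 77, 82, 92, 98, 99]
t=6: [86, 78, 70, 66, 67, 88, 80, 69, 66, 65, 91, 84, 72, 65, 64, 92, 85, 73, 65, 62, 90, 85, 73, 65, 62]
t=7: [83, 89, 94, 93, 91, 79, 87, 94, 92, 90, 76, 85, 94, 91, 88, 75, 83, 94, 90, 87, 76, 84, 92, 91, 87]
t=8: [83, 77, 71, 71, 73, 87, 79, 71, 72, 74, 90, 81, 71, 73, 76, 92, 83, 73, 73, 77, 90, 83, 74, 74, 76]
t=9: [85, 91, 97, 99, 98, 82, 89, 97, 98, 97, 78, 87, 96, 98, 95, 76, 85, 96, 97, 94, 77, 85, 94, 96, 94]
t=10: [80, 73, 66, 63, 63, 84, 75, 67, 64, 65, 88, 79, 68, 65, 66, 90, 80, 69, 66, 67, 89, 81, 71, 67, 68]
t=11: [90, 94, 92, 88, 88, 86, 92, 92, 89, 89, 81, 89, 92, 91, 91, 79, 87, 94, 92, 92, 79, 87, 94, 94, 93]
t=12: [74, 71, 72, 76, 77, 78, 73, 72, 75, 75, 83, 77, 72, 73, 73, 86, 78, 71, 71, 72, 86, 79, 71, 70, 70]
t=13: [95, 98, 98, 95, 94, 93, 96, 99, 96, 96, 87, 93, 98, 98, 98, 83, 90, 97, 98, 98, 83, 90, 96, 97, 98]
t=14: [67, 65, 64, 67, 67, 71, 67, 64, 65, 66, 76, 71, 65, 64, 64, 81, 74, 66, 64, 64, 81, 75, 67, 65, 64]
t=15: [94, 91, 90, 91, 92, 95, 93, 90, 90, 91, 94, 95, 91, 89, 89, 90, 94, 92, 89, 89, 90, 93, 92, 90, 89]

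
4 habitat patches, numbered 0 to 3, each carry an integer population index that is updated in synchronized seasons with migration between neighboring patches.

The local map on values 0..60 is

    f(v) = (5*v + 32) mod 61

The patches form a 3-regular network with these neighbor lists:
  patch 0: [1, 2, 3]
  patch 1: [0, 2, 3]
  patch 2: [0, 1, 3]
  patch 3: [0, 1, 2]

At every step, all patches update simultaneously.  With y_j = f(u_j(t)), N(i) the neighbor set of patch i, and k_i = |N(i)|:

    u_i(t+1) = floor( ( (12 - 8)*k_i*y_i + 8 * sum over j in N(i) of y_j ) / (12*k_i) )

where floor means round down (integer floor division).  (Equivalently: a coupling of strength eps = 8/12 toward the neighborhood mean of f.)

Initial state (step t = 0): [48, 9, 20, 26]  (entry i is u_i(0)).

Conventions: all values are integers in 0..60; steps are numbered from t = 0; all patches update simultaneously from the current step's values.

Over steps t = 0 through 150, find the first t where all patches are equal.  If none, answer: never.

Answer: 4
Key observation: Synchronization is absorbing here: once all patches are equal they stay equal, and step 4 is the first all-equal step.

Derivation:
t=0: [48, 9, 20, 26]  (not all equal)
t=1: [24, 22, 22, 25]  (not all equal)
t=2: [26, 25, 25, 27]  (not all equal)
t=3: [38, 38, 38, 39]  (not all equal)
t=4: [40, 40, 40, 40]  (all equal)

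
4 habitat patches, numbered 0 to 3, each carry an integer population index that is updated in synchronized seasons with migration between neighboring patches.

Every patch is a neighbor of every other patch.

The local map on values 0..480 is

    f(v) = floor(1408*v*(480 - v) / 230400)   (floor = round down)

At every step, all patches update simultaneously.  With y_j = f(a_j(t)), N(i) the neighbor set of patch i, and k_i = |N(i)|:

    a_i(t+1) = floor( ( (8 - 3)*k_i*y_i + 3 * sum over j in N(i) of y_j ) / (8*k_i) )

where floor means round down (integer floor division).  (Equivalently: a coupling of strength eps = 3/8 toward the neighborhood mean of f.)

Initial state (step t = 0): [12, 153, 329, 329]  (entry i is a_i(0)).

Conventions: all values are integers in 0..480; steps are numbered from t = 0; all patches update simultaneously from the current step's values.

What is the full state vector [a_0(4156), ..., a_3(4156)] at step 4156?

Simulating step by step:
t=0: [12, 153, 329, 329]
t=1: [135, 270, 269, 269]
t=2: [307, 338, 338, 338]
t=3: [312, 296, 296, 296]
t=4: [324, 330, 330, 330]
t=5: [305, 302, 302, 302]
t=6: [326, 327, 327, 327]
t=7: [305, 305, 305, 305]
t=8: [326, 326, 326, 326]
t=9: [306, 306, 306, 306]
t=10: [325, 325, 325, 325]
t=11: [307, 307, 307, 307]
t=12: [324, 324, 324, 324]
t=13: [308, 308, 308, 308]
t=14: [323, 323, 323, 323]
t=15: [309, 309, 309, 309]
t=16: [322, 322, 322, 322]
t=17: [310, 310, 310, 310]
t=18: [322, 322, 322, 322]

Answer: [322, 322, 322, 322]
Key observation: The state at step 16, [322, 322, 322, 322], reappears at step 18: the system is in a cycle of period 2 from step 16 on.  Therefore the state at step 4156 equals the state at step 16 + ((4156 - 16) mod 2) = 16, which is [322, 322, 322, 322].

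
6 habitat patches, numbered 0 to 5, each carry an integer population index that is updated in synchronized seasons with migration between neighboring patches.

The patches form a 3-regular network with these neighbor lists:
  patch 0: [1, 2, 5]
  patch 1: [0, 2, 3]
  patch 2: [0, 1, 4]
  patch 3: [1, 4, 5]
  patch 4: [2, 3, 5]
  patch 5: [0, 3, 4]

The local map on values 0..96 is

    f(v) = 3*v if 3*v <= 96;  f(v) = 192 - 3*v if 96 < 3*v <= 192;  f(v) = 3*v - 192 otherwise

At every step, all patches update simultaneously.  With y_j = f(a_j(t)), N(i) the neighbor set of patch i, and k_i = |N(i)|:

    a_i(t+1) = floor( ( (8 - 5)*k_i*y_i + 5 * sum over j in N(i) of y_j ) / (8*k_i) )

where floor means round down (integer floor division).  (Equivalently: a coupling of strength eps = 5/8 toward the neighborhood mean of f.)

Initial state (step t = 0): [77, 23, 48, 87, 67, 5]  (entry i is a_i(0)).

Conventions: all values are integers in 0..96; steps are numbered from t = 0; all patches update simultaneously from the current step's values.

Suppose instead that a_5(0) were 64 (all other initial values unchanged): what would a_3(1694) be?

Simulating step by step:
t=0: [77, 23, 48, 87, 67, 64]
t=1: [39, 58, 42, 42, 27, 24]
t=2: [60, 49, 61, 60, 72, 73]
t=3: [21, 23, 20, 24, 19, 20]
t=4: [63, 66, 61, 65, 61, 62]
t=5: [5, 5, 7, 5, 7, 5]
t=6: [16, 16, 18, 16, 18, 16]
t=7: [49, 49, 51, 49, 51, 49]
t=8: [43, 43, 41, 43, 41, 43]
t=9: [64, 64, 66, 64, 66, 64]
t=10: [1, 1, 3, 1, 3, 1]
t=11: [4, 4, 6, 4, 6, 4]
t=12: [13, 13, 15, 13, 15, 13]
t=13: [40, 40, 42, 40, 42, 40]
t=14: [70, 70, 68, 70, 68, 70]
t=15: [16, 16, 14, 16, 14, 16]
t=16: [46, 46, 44, 46, 44, 46]
t=17: [55, 55, 57, 55, 57, 55]
t=18: [25, 25, 23, 25, 23, 25]
t=19: [73, 73, 71, 73, 71, 73]
t=20: [25, 25, 23, 25, 23, 25]

Answer: a_3(1694) = 25
Key observation: The state at step 18, [25, 25, 23, 25, 23, 25], reappears at step 20: the system is in a cycle of period 2 from step 18 on.  Therefore the state at step 1694 equals the state at step 18 + ((1694 - 18) mod 2) = 18, which is [25, 25, 23, 25, 23, 25].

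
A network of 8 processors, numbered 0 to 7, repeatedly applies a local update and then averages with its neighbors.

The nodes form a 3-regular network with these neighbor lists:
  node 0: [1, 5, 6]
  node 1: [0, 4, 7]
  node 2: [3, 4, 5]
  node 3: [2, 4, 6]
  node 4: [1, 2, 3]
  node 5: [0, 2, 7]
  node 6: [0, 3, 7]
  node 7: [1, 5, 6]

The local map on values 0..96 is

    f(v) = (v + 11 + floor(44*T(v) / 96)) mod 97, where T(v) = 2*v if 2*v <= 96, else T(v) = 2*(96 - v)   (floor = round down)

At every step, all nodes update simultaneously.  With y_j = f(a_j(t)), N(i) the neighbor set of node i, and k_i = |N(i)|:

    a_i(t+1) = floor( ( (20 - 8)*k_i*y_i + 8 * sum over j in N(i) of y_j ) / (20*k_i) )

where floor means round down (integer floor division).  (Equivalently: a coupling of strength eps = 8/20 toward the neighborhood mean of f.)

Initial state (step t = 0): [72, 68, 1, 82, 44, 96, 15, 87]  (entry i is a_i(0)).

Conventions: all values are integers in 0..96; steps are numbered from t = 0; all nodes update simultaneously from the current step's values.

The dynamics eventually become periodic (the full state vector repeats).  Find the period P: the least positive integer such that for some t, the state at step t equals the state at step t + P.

Simulating step by step:
t=0: [72, 68, 1, 82, 44, 96, 15, 87]
t=1: [12, 19, 22, 24, 60, 9, 26, 12]
t=2: [38, 38, 44, 50, 25, 32, 52, 38]
t=3: [71, 79, 75, 24, 59, 78, 26, 71]
t=4: [14, 7, 14, 44, 13, 7, 45, 14]
t=5: [28, 28, 42, 66, 41, 29, 22, 28]
t=6: [62, 67, 76, 35, 75, 68, 49, 62]
t=7: [6, 7, 17, 49, 17, 7, 15, 6]
t=8: [24, 26, 35, 20, 35, 26, 30, 24]
t=9: [59, 61, 71, 59, 71, 61, 62, 59]
t=10: [6, 6, 6, 6, 6, 6, 6, 6]
t=11: [22, 22, 22, 22, 22, 22, 22, 22]
t=12: [53, 53, 53, 53, 53, 53, 53, 53]
t=13: [6, 6, 6, 6, 6, 6, 6, 6]

Answer: 3
Key observation: The state at step 10, [6, 6, 6, 6, 6, 6, 6, 6], reappears at step 13 — and no state repeats earlier — so the cycle the system enters has period 3.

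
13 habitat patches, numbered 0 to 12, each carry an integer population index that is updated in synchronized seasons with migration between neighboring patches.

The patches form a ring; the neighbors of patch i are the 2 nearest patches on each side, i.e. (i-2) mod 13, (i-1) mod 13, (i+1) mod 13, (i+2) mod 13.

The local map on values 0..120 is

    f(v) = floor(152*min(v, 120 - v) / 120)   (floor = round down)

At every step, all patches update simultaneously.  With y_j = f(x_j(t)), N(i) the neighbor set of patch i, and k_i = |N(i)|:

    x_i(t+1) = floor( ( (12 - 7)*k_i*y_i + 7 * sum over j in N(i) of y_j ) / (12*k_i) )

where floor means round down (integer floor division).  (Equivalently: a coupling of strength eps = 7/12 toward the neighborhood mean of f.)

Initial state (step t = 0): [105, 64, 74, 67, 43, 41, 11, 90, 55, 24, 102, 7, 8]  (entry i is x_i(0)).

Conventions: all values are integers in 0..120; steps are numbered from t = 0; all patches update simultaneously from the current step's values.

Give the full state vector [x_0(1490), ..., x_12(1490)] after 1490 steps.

Answer: [58, 58, 58, 58, 58, 58, 58, 58, 58, 58, 58, 58, 58]
Key observation: The state at step 12, [59, 59, 59, 59, 59, 59, 59, 59, 59, 59, 59, 59, 59], reappears at step 16: the system is in a cycle of period 4 from step 12 on.  Therefore the state at step 1490 equals the state at step 12 + ((1490 - 12) mod 4) = 14, which is [58, 58, 58, 58, 58, 58, 58, 58, 58, 58, 58, 58, 58].

Derivation:
t=0: [105, 64, 74, 67, 43, 41, 11, 90, 55, 24, 102, 7, 8]
t=1: [29, 51, 54, 61, 50, 46, 36, 39, 43, 32, 26, 15, 21]
t=2: [40, 56, 62, 67, 61, 57, 51, 49, 46, 39, 33, 27, 32]
t=3: [52, 62, 68, 70, 71, 68, 65, 61, 55, 48, 43, 40, 45]
t=4: [62, 66, 65, 64, 64, 66, 68, 69, 66, 61, 56, 55, 59]
t=5: [71, 70, 69, 69, 68, 67, 66, 66, 68, 70, 70, 71, 71]
t=6: [62, 63, 63, 64, 65, 66, 66, 66, 65, 63, 63, 62, 62]
t=7: [72, 72, 71, 70, 69, 68, 68, 68, 69, 71, 71, 72, 72]
t=8: [60, 60, 61, 62, 63, 64, 64, 64, 63, 62, 61, 60, 60]
t=9: [75, 75, 74, 73, 71, 70, 70, 70, 71, 73, 74, 75, 75]
t=10: [57, 57, 58, 59, 61, 62, 62, 62, 61, 59, 58, 57, 57]
t=11: [72, 72, 73, 73, 73, 73, 73, 73, 73, 73, 73, 72, 72]
t=12: [59, 59, 59, 59, 59, 59, 59, 59, 59, 59, 59, 59, 59]
t=13: [74, 74, 74, 74, 74, 74, 74, 74, 74, 74, 74, 74, 74]
t=14: [58, 58, 58, 58, 58, 58, 58, 58, 58, 58, 58, 58, 58]
t=15: [73, 73, 73, 73, 73, 73, 73, 73, 73, 73, 73, 73, 73]
t=16: [59, 59, 59, 59, 59, 59, 59, 59, 59, 59, 59, 59, 59]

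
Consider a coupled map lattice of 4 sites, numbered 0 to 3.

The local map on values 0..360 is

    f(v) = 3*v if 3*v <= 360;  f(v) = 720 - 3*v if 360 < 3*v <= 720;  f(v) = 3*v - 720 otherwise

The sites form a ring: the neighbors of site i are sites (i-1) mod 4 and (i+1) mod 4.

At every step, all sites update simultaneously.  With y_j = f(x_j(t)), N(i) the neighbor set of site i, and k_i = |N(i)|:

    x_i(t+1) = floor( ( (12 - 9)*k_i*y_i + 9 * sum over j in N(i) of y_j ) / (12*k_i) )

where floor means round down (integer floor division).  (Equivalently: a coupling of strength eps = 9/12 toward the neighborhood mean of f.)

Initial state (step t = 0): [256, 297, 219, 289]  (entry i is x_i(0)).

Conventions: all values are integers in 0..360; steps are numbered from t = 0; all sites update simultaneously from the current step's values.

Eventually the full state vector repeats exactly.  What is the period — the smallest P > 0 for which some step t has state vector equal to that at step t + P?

Simulating step by step:
t=0: [256, 297, 219, 289]
t=1: [131, 84, 135, 78]
t=2: [264, 303, 261, 299]
t=3: [155, 97, 153, 94]
t=4: [278, 266, 280, 264]
t=5: [84, 107, 86, 105]
t=6: [301, 271, 303, 270]
t=7: [114, 162, 115, 162]
t=8: [261, 316, 261, 316]
t=9: [186, 104, 186, 104]
t=10: [274, 199, 274, 199]
t=11: [117, 107, 117, 107]
t=12: [328, 343, 328, 343]
t=13: [297, 275, 297, 275]
t=14: [121, 154, 121, 154]
t=15: [282, 332, 282, 332]
t=16: [238, 163, 238, 163]
t=17: [174, 62, 174, 62]
t=18: [189, 195, 189, 195]
t=19: [139, 148, 139, 148]
t=20: [282, 296, 282, 296]
t=21: [157, 136, 157, 136]
t=22: [296, 264, 296, 264]
t=23: [96, 144, 96, 144]
t=24: [288, 288, 288, 288]
t=25: [144, 144, 144, 144]
t=26: [288, 288, 288, 288]

Answer: 2
Key observation: The state at step 24, [288, 288, 288, 288], reappears at step 26 — and no state repeats earlier — so the cycle the system enters has period 2.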